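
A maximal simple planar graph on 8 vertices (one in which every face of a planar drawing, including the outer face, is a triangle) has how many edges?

18

In a plane triangulation 3F = 2E and V − E + F = 2, so E = 3V − 6 = 3·8 − 6 = 18.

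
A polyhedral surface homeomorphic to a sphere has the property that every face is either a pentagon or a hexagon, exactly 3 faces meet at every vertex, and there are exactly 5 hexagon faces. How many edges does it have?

45

Let x be the number of pentagons; then F = 5 + x.
Edge–face incidences: 2E = 6·5 + 5·x = 30 + 5x.
Every vertex has degree 3, so 3V = 2E.
Euler: V − E + F = 2 ⇒ (2E)/3 − E + (5 + x) = 2.
Multiply by 6: 2·(2E) − 3·(2E) + 6·(5 + x) = 12, i.e. 30 + 6x − (30 + 5x) = 12.
Collecting terms: x = 12.
Then 2E = 30 + 5·12 = 90, so E = 45, V = 2E/3 = 30, F = 5 + 12 = 17.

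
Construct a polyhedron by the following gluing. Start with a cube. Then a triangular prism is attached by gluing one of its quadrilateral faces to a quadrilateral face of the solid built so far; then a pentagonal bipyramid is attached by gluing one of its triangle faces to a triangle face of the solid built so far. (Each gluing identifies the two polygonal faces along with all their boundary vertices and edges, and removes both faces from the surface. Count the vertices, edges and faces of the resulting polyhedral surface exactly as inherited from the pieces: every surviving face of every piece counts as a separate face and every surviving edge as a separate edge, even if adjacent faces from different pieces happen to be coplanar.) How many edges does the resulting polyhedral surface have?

A cube: V=8, E=12, F=6.
Attach a triangular prism (V=6, E=9, F=5) along a 4-gon: merge 4 vertices and 4 edges, delete both glued faces → V=10, E=17, F=9.
Attach a pentagonal bipyramid (V=7, E=15, F=10) along a 3-gon: merge 3 vertices and 3 edges, delete both glued faces → V=14, E=29, F=17.
Check: V − E + F = 14 − 29 + 17 = 2.

29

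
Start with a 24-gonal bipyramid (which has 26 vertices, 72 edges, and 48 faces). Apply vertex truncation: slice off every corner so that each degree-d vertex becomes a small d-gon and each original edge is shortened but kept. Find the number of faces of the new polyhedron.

74

Truncation replaces each original edge-end by a new vertex, so V′ = 2E = 144.
Each original edge survives, and each old vertex of degree d contributes d new edges; summing degrees gives Σd = 2E, so E′ = E + 2E = 3E = 216.
Each original face survives and each original vertex becomes one new face: F′ = F + V = 74.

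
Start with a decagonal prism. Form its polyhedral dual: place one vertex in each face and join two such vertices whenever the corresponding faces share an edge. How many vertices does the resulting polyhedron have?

The base solid has V = 20, E = 30, F = 12.
The dual swaps V and F and preserves E: V′ = F = 12, E′ = E = 30, F′ = V = 20.

12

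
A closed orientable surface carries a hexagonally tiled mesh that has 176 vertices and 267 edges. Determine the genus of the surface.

2

Every face is a hexagon and each edge borders two faces, so 6F = 2·267, giving F = 89.
χ = V − E + F = 176 − 267 + 89 = -2.
For a closed orientable surface χ = 2 − 2g, so g = (2 − (-2))/2 = 2.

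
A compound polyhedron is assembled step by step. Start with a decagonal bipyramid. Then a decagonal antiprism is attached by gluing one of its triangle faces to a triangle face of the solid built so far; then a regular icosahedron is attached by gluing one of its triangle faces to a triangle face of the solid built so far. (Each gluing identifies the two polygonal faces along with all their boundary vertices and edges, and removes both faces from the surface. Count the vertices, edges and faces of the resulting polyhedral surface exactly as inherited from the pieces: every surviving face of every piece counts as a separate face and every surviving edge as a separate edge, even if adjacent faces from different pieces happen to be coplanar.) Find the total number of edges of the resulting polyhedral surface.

A decagonal bipyramid: V=12, E=30, F=20.
Attach a decagonal antiprism (V=20, E=40, F=22) along a 3-gon: merge 3 vertices and 3 edges, delete both glued faces → V=29, E=67, F=40.
Attach a regular icosahedron (V=12, E=30, F=20) along a 3-gon: merge 3 vertices and 3 edges, delete both glued faces → V=38, E=94, F=58.
Check: V − E + F = 38 − 94 + 58 = 2.

94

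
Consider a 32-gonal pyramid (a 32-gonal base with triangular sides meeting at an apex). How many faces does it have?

33

A pyramid on an n-gon base has one n-gon and n triangles: V = 32 + 1 = 33, E = 2·32 = 64, F = 32 + 1 = 33.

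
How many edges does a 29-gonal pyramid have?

58

A pyramid on an n-gon base has one n-gon and n triangles: V = 29 + 1 = 30, E = 2·29 = 58, F = 29 + 1 = 30.
Check: V − E + F = 30 − 58 + 30 = 2.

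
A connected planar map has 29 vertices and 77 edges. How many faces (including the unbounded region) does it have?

50

Euler's formula for a connected plane graph: V − E + F = 2, so F = 2 − 29 + 77 = 50.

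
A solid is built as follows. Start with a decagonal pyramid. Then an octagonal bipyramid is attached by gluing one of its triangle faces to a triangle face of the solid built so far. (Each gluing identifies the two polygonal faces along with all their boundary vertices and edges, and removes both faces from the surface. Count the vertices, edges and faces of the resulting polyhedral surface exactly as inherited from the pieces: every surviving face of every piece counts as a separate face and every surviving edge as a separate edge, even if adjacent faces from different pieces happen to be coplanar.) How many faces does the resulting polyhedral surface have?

25

A decagonal pyramid: V=11, E=20, F=11.
Attach an octagonal bipyramid (V=10, E=24, F=16) along a 3-gon: merge 3 vertices and 3 edges, delete both glued faces → V=18, E=41, F=25.
Check: V − E + F = 18 − 41 + 25 = 2.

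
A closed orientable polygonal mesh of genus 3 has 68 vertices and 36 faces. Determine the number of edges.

For a closed orientable surface of genus 3, χ = 2 − 2·3 = -4.
E = V + F − (-4) = 68 + 36 − (-4) = 108.

108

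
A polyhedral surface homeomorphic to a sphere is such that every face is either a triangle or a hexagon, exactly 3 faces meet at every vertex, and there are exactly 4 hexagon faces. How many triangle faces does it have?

Let x be the number of triangles; then F = 4 + x.
Edge–face incidences: 2E = 6·4 + 3·x = 24 + 3x.
Every vertex has degree 3, so 3V = 2E.
Euler: V − E + F = 2 ⇒ (2E)/3 − E + (4 + x) = 2.
Multiply by 6: 2·(2E) − 3·(2E) + 6·(4 + x) = 12, i.e. 24 + 6x − (24 + 3x) = 12.
Collecting terms: 3x = 12, so x = 4.
Then 2E = 24 + 3·4 = 36, so E = 18, V = 2E/3 = 12, F = 4 + 4 = 8.

4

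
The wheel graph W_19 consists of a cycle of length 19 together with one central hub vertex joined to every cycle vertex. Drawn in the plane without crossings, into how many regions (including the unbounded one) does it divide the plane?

20

W_19 has V = 19 + 1 = 20 vertices and E = 2·19 = 38 edges.
By Euler's formula F = 2 − V + E = 2 − 20 + 38 = 20.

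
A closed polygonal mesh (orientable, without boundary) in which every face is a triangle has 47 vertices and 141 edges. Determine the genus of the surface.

1

Every face is a triangle and each edge borders two faces, so 3F = 2·141, giving F = 94.
χ = V − E + F = 47 − 141 + 94 = 0.
For a closed orientable surface χ = 2 − 2g, so g = (2 − (0))/2 = 1.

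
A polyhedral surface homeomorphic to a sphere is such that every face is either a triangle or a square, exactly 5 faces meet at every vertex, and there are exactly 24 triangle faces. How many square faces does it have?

Let x be the number of squares; then F = 24 + x.
Edge–face incidences: 2E = 3·24 + 4·x = 72 + 4x.
Every vertex has degree 5, so 5V = 2E.
Euler: V − E + F = 2 ⇒ (2E)/5 − E + (24 + x) = 2.
Multiply by 10: 2·(2E) − 5·(2E) + 10·(24 + x) = 20, i.e. 240 + 10x − 3·(72 + 4x) = 20.
Collecting terms: −2x + 24 = 20, so −2x = −4, so x = 2.
Then 2E = 72 + 4·2 = 80, so E = 40, V = 2E/5 = 16, F = 24 + 2 = 26.

2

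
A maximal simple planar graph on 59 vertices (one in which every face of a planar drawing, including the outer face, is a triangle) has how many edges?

In a plane triangulation 3F = 2E and V − E + F = 2, so E = 3V − 6 = 3·59 − 6 = 171.

171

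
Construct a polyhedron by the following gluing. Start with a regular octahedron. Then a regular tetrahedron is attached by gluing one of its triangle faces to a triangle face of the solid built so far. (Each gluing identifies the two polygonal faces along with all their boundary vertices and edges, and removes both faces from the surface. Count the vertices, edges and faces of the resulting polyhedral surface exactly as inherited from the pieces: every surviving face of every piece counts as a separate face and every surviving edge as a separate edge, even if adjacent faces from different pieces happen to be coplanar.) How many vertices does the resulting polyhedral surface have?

7

A regular octahedron: V=6, E=12, F=8.
Attach a regular tetrahedron (V=4, E=6, F=4) along a 3-gon: merge 3 vertices and 3 edges, delete both glued faces → V=7, E=15, F=10.
Check: V − E + F = 7 − 15 + 10 = 2.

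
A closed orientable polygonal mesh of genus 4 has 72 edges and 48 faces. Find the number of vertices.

For a closed orientable surface of genus 4, χ = 2 − 2·4 = -6.
V = -6 + E − F = -6 + 72 − 48 = 18.

18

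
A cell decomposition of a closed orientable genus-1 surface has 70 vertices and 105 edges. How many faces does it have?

For a closed orientable surface of genus 1, χ = 2 − 2·1 = 0.
F = 0 − V + E = 0 − 70 + 105 = 35.

35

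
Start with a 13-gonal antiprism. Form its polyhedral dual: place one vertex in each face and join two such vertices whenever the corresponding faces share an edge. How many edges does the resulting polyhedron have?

52

The base solid has V = 26, E = 52, F = 28.
The dual swaps V and F and preserves E: V′ = F = 28, E′ = E = 52, F′ = V = 26.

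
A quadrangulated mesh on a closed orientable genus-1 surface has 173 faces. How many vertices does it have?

χ = 2 − 2·1 = 0, and every face is a square so 4F = 2E.
E = 4·173/2 = 346. Then V = 0 + E − F = 0 + 346 − 173 = 173.

173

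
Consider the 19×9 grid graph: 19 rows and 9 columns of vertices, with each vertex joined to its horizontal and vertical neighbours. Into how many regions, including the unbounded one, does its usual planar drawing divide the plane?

The grid has V = 19·9 = 171 vertices and E = 19·8 + 9·18 = 314 edges.
F = 2 − V + E = 2 − 171 + 314 = 145.

145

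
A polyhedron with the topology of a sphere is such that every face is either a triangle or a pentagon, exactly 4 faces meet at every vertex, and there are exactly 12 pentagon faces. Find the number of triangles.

Let x be the number of triangles; then F = 12 + x.
Edge–face incidences: 2E = 5·12 + 3·x = 60 + 3x.
Every vertex has degree 4, so 4V = 2E.
Euler: V − E + F = 2 ⇒ (2E)/4 − E + (12 + x) = 2.
Multiply by 8: 2·(2E) − 4·(2E) + 8·(12 + x) = 16, i.e. 96 + 8x − 2·(60 + 3x) = 16.
Collecting terms: 2x − 24 = 16, so 2x = 40, so x = 20.
Then 2E = 60 + 3·20 = 120, so E = 60, V = 2E/4 = 30, F = 12 + 20 = 32.

20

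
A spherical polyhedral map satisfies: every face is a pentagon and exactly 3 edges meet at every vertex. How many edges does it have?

30

Each face has 5 edges and each edge borders two faces, so 2E = 5F.
Each vertex has degree 3, so 3V = 2E and hence V = 5F/3.
Euler: V − E + F = 2 ⇒ (5F/3) − (5F/2) + F = 2.
Multiply by 6: (10 − 15 + 6)F = 12, i.e. 1F = 12.
So F = 12, E = 5·12/2 = 30, V = 5·12/3 = 20.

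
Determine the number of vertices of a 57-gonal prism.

A prism on an n-gon has two n-gon bases and n rectangular sides: V = 2·57 = 114, E = 3·57 = 171, F = 57 + 2 = 59.
Check: V − E + F = 114 − 171 + 59 = 2.

114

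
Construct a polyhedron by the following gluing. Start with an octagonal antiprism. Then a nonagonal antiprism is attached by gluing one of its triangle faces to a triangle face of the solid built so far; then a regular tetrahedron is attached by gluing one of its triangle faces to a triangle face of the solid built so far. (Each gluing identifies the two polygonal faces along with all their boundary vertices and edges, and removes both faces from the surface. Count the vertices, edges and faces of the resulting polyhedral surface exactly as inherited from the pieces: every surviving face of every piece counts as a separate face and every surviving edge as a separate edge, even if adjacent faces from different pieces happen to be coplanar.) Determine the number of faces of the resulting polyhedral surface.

An octagonal antiprism: V=16, E=32, F=18.
Attach a nonagonal antiprism (V=18, E=36, F=20) along a 3-gon: merge 3 vertices and 3 edges, delete both glued faces → V=31, E=65, F=36.
Attach a regular tetrahedron (V=4, E=6, F=4) along a 3-gon: merge 3 vertices and 3 edges, delete both glued faces → V=32, E=68, F=38.
Check: V − E + F = 32 − 68 + 38 = 2.

38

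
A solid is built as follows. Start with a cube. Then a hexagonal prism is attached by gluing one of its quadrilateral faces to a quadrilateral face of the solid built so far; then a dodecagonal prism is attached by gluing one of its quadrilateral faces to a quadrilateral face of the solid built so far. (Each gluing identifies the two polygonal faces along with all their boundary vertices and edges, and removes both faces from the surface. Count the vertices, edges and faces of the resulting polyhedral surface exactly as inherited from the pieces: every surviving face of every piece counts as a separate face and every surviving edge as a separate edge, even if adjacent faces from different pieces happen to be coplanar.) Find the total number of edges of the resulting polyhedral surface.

A cube: V=8, E=12, F=6.
Attach a hexagonal prism (V=12, E=18, F=8) along a 4-gon: merge 4 vertices and 4 edges, delete both glued faces → V=16, E=26, F=12.
Attach a dodecagonal prism (V=24, E=36, F=14) along a 4-gon: merge 4 vertices and 4 edges, delete both glued faces → V=36, E=58, F=24.
Check: V − E + F = 36 − 58 + 24 = 2.

58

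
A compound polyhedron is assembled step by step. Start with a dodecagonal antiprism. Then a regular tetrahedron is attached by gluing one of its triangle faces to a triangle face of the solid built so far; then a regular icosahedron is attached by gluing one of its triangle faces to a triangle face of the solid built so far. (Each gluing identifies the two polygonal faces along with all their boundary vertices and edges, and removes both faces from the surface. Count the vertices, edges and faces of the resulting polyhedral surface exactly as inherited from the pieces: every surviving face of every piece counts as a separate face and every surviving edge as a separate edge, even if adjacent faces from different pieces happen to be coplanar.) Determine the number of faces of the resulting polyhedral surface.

46

A dodecagonal antiprism: V=24, E=48, F=26.
Attach a regular tetrahedron (V=4, E=6, F=4) along a 3-gon: merge 3 vertices and 3 edges, delete both glued faces → V=25, E=51, F=28.
Attach a regular icosahedron (V=12, E=30, F=20) along a 3-gon: merge 3 vertices and 3 edges, delete both glued faces → V=34, E=78, F=46.
Check: V − E + F = 34 − 78 + 46 = 2.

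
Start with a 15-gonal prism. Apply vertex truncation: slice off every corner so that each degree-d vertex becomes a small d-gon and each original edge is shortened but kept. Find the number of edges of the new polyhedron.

135

The base solid has V = 30, E = 45, F = 17.
Truncation replaces each original edge-end by a new vertex, so V′ = 2E = 90.
Each original edge survives, and each old vertex of degree d contributes d new edges; summing degrees gives Σd = 2E, so E′ = E + 2E = 3E = 135.
Each original face survives and each original vertex becomes one new face: F′ = F + V = 47.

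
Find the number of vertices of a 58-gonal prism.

A prism on an n-gon has two n-gon bases and n rectangular sides: V = 2·58 = 116, E = 3·58 = 174, F = 58 + 2 = 60.

116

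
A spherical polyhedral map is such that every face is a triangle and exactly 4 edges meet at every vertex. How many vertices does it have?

Each face has 3 edges and each edge borders two faces, so 2E = 3F.
Each vertex has degree 4, so 4V = 2E and hence V = 3F/4.
Euler: V − E + F = 2 ⇒ (3F/4) − (3F/2) + F = 2.
Multiply by 8: (6 − 12 + 8)F = 16, i.e. 2F = 16.
So F = 8, E = 3·8/2 = 12, V = 3·8/4 = 6.

6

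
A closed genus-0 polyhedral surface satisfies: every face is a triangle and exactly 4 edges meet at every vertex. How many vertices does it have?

6

Each face has 3 edges and each edge borders two faces, so 2E = 3F.
Each vertex has degree 4, so 4V = 2E and hence V = 3F/4.
Euler: V − E + F = 2 ⇒ (3F/4) − (3F/2) + F = 2.
Multiply by 8: (6 − 12 + 8)F = 16, i.e. 2F = 16.
So F = 8, E = 3·8/2 = 12, V = 3·8/4 = 6.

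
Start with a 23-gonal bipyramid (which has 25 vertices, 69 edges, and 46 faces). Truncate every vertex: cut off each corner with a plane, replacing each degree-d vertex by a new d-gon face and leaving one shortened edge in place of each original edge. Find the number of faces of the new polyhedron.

Truncation replaces each original edge-end by a new vertex, so V′ = 2E = 138.
Each original edge survives, and each old vertex of degree d contributes d new edges; summing degrees gives Σd = 2E, so E′ = E + 2E = 3E = 207.
Each original face survives and each original vertex becomes one new face: F′ = F + V = 71.

71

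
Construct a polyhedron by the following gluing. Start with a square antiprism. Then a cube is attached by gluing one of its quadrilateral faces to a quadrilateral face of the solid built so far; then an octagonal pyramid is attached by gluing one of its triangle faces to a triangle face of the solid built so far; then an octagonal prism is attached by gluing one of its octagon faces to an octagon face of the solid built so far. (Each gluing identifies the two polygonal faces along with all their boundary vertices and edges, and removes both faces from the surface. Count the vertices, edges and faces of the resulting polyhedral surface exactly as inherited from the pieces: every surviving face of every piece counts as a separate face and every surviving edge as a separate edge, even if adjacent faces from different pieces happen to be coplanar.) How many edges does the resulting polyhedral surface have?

53

A square antiprism: V=8, E=16, F=10.
Attach a cube (V=8, E=12, F=6) along a 4-gon: merge 4 vertices and 4 edges, delete both glued faces → V=12, E=24, F=14.
Attach an octagonal pyramid (V=9, E=16, F=9) along a 3-gon: merge 3 vertices and 3 edges, delete both glued faces → V=18, E=37, F=21.
Attach an octagonal prism (V=16, E=24, F=10) along an 8-gon: merge 8 vertices and 8 edges, delete both glued faces → V=26, E=53, F=29.
Check: V − E + F = 26 − 53 + 29 = 2.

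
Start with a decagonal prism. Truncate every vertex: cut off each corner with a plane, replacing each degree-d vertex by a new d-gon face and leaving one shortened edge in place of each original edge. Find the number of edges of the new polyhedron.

90

The base solid has V = 20, E = 30, F = 12.
Truncation replaces each original edge-end by a new vertex, so V′ = 2E = 60.
Each original edge survives, and each old vertex of degree d contributes d new edges; summing degrees gives Σd = 2E, so E′ = E + 2E = 3E = 90.
Each original face survives and each original vertex becomes one new face: F′ = F + V = 32.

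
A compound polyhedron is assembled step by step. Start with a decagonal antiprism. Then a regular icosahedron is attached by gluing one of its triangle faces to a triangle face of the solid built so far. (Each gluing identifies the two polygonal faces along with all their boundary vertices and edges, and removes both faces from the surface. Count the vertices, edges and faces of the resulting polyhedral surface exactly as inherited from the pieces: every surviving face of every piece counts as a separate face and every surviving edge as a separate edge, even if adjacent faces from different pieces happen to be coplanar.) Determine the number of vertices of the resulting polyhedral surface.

A decagonal antiprism: V=20, E=40, F=22.
Attach a regular icosahedron (V=12, E=30, F=20) along a 3-gon: merge 3 vertices and 3 edges, delete both glued faces → V=29, E=67, F=40.
Check: V − E + F = 29 − 67 + 40 = 2.

29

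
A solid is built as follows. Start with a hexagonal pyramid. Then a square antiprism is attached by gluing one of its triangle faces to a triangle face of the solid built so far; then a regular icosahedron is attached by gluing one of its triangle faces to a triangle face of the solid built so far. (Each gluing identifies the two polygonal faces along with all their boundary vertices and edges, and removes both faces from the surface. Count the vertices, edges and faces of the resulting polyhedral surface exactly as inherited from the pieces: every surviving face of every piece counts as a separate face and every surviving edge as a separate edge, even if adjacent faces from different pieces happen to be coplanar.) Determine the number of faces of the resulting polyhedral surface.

33

A hexagonal pyramid: V=7, E=12, F=7.
Attach a square antiprism (V=8, E=16, F=10) along a 3-gon: merge 3 vertices and 3 edges, delete both glued faces → V=12, E=25, F=15.
Attach a regular icosahedron (V=12, E=30, F=20) along a 3-gon: merge 3 vertices and 3 edges, delete both glued faces → V=21, E=52, F=33.
Check: V − E + F = 21 − 52 + 33 = 2.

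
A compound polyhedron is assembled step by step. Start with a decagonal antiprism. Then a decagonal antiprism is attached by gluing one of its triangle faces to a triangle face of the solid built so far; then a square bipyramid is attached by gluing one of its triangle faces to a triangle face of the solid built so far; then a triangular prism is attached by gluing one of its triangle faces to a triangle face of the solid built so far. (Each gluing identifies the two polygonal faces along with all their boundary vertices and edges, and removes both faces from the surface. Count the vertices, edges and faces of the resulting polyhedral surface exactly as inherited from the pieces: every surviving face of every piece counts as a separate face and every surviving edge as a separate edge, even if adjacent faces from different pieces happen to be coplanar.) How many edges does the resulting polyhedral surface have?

92

A decagonal antiprism: V=20, E=40, F=22.
Attach a decagonal antiprism (V=20, E=40, F=22) along a 3-gon: merge 3 vertices and 3 edges, delete both glued faces → V=37, E=77, F=42.
Attach a square bipyramid (V=6, E=12, F=8) along a 3-gon: merge 3 vertices and 3 edges, delete both glued faces → V=40, E=86, F=48.
Attach a triangular prism (V=6, E=9, F=5) along a 3-gon: merge 3 vertices and 3 edges, delete both glued faces → V=43, E=92, F=51.
Check: V − E + F = 43 − 92 + 51 = 2.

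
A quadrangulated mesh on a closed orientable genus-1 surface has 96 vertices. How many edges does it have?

192

χ = 2 − 2·1 = 0, and every face is a square so 4F = 2E.
V − E + F = 0 with E = 4F/2 gives 96 − (4/2 − 1)·F = 0, so F = 96 and E = 192.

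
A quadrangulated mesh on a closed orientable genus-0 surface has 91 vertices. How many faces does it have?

χ = 2 − 2·0 = 2, and every face is a square so 4F = 2E.
V − E + F = 2 with E = 4F/2 gives 91 − (4/2 − 1)·F = 2, so F = 89 and E = 178.

89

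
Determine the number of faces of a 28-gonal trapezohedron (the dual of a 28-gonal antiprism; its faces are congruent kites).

56

The n-trapezohedron (dual of the n-antiprism) has V = 2·28 + 2 = 58, E = 4·28 = 112, F = 2·28 = 56.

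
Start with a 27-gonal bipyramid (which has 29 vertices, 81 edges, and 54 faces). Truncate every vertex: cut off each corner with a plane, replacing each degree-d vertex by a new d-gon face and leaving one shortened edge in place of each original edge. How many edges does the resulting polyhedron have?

Truncation replaces each original edge-end by a new vertex, so V′ = 2E = 162.
Each original edge survives, and each old vertex of degree d contributes d new edges; summing degrees gives Σd = 2E, so E′ = E + 2E = 3E = 243.
Each original face survives and each original vertex becomes one new face: F′ = F + V = 83.

243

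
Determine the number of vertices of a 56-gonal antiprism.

112

An antiprism on an n-gon has two n-gon caps and 2n triangles: V = 2·56 = 112, E = 4·56 = 224, F = 2·56 + 2 = 114.
Check: V − E + F = 112 − 224 + 114 = 2.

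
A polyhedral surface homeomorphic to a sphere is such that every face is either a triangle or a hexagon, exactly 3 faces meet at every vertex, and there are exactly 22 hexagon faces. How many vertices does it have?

Let x be the number of triangles; then F = 22 + x.
Edge–face incidences: 2E = 6·22 + 3·x = 132 + 3x.
Every vertex has degree 3, so 3V = 2E.
Euler: V − E + F = 2 ⇒ (2E)/3 − E + (22 + x) = 2.
Multiply by 6: 2·(2E) − 3·(2E) + 6·(22 + x) = 12, i.e. 132 + 6x − (132 + 3x) = 12.
Collecting terms: 3x = 12, so x = 4.
Then 2E = 132 + 3·4 = 144, so E = 72, V = 2E/3 = 48, F = 22 + 4 = 26.

48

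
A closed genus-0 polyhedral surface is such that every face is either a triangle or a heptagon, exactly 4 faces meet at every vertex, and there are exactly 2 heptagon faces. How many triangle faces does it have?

14

Let x be the number of triangles; then F = 2 + x.
Edge–face incidences: 2E = 7·2 + 3·x = 14 + 3x.
Every vertex has degree 4, so 4V = 2E.
Euler: V − E + F = 2 ⇒ (2E)/4 − E + (2 + x) = 2.
Multiply by 8: 2·(2E) − 4·(2E) + 8·(2 + x) = 16, i.e. 16 + 8x − 2·(14 + 3x) = 16.
Collecting terms: 2x − 12 = 16, so 2x = 28, so x = 14.
Then 2E = 14 + 3·14 = 56, so E = 28, V = 2E/4 = 14, F = 2 + 14 = 16.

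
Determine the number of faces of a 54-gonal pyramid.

A pyramid on an n-gon base has one n-gon and n triangles: V = 54 + 1 = 55, E = 2·54 = 108, F = 54 + 1 = 55.

55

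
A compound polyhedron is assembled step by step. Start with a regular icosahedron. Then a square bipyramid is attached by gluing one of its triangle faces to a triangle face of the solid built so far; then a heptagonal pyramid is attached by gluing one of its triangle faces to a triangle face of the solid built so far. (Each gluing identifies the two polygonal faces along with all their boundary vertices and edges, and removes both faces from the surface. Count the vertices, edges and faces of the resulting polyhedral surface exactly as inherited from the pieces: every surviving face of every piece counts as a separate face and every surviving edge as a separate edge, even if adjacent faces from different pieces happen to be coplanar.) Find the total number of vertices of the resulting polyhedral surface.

20

A regular icosahedron: V=12, E=30, F=20.
Attach a square bipyramid (V=6, E=12, F=8) along a 3-gon: merge 3 vertices and 3 edges, delete both glued faces → V=15, E=39, F=26.
Attach a heptagonal pyramid (V=8, E=14, F=8) along a 3-gon: merge 3 vertices and 3 edges, delete both glued faces → V=20, E=50, F=32.
Check: V − E + F = 20 − 50 + 32 = 2.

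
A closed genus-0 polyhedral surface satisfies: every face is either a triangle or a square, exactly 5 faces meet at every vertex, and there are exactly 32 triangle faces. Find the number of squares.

Let x be the number of squares; then F = 32 + x.
Edge–face incidences: 2E = 3·32 + 4·x = 96 + 4x.
Every vertex has degree 5, so 5V = 2E.
Euler: V − E + F = 2 ⇒ (2E)/5 − E + (32 + x) = 2.
Multiply by 10: 2·(2E) − 5·(2E) + 10·(32 + x) = 20, i.e. 320 + 10x − 3·(96 + 4x) = 20.
Collecting terms: −2x + 32 = 20, so −2x = −12, so x = 6.
Then 2E = 96 + 4·6 = 120, so E = 60, V = 2E/5 = 24, F = 32 + 6 = 38.

6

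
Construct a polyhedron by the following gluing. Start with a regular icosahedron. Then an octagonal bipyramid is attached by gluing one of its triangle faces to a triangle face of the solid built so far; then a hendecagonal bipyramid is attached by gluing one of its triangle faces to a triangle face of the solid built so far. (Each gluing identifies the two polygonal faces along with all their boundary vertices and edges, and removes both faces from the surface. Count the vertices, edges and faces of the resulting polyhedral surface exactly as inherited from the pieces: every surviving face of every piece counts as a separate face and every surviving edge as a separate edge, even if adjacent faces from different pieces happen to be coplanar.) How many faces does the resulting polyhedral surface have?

A regular icosahedron: V=12, E=30, F=20.
Attach an octagonal bipyramid (V=10, E=24, F=16) along a 3-gon: merge 3 vertices and 3 edges, delete both glued faces → V=19, E=51, F=34.
Attach a hendecagonal bipyramid (V=13, E=33, F=22) along a 3-gon: merge 3 vertices and 3 edges, delete both glued faces → V=29, E=81, F=54.
Check: V − E + F = 29 − 81 + 54 = 2.

54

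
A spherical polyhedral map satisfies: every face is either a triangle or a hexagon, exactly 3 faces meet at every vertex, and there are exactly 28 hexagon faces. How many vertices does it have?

60

Let x be the number of triangles; then F = 28 + x.
Edge–face incidences: 2E = 6·28 + 3·x = 168 + 3x.
Every vertex has degree 3, so 3V = 2E.
Euler: V − E + F = 2 ⇒ (2E)/3 − E + (28 + x) = 2.
Multiply by 6: 2·(2E) − 3·(2E) + 6·(28 + x) = 12, i.e. 168 + 6x − (168 + 3x) = 12.
Collecting terms: 3x = 12, so x = 4.
Then 2E = 168 + 3·4 = 180, so E = 90, V = 2E/3 = 60, F = 28 + 4 = 32.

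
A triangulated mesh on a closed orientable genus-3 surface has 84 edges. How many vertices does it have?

24

χ = 2 − 2·3 = -4, and every face is a triangle so 3F = 2E.
F = 2E/3 = 56. Then V = -4 + E − F = -4 + 84 − 56 = 24.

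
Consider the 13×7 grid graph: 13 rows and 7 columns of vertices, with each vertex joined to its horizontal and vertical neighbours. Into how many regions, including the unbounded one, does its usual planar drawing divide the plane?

73

The grid has V = 13·7 = 91 vertices and E = 13·6 + 7·12 = 162 edges.
F = 2 − V + E = 2 − 91 + 162 = 73.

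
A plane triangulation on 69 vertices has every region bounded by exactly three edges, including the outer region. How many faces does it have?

In a plane triangulation 3F = 2E and V − E + F = 2, so F = 2V − 4 = 2·69 − 4 = 134.

134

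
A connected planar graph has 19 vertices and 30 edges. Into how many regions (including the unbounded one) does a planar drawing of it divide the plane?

13

Euler's formula for a connected plane graph: V − E + F = 2, so F = 2 − 19 + 30 = 13.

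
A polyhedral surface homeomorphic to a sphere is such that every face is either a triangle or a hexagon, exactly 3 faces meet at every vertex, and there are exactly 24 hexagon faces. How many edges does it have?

78

Let x be the number of triangles; then F = 24 + x.
Edge–face incidences: 2E = 6·24 + 3·x = 144 + 3x.
Every vertex has degree 3, so 3V = 2E.
Euler: V − E + F = 2 ⇒ (2E)/3 − E + (24 + x) = 2.
Multiply by 6: 2·(2E) − 3·(2E) + 6·(24 + x) = 12, i.e. 144 + 6x − (144 + 3x) = 12.
Collecting terms: 3x = 12, so x = 4.
Then 2E = 144 + 3·4 = 156, so E = 78, V = 2E/3 = 52, F = 24 + 4 = 28.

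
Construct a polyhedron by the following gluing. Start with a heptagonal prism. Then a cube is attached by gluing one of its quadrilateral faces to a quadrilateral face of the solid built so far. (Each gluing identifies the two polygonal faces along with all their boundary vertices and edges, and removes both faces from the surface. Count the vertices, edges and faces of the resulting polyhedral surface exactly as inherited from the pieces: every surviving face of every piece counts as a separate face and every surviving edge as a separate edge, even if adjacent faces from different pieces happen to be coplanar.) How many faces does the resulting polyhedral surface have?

A heptagonal prism: V=14, E=21, F=9.
Attach a cube (V=8, E=12, F=6) along a 4-gon: merge 4 vertices and 4 edges, delete both glued faces → V=18, E=29, F=13.
Check: V − E + F = 18 − 29 + 13 = 2.

13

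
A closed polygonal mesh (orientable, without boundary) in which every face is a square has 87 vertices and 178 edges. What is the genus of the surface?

Every face is a square and each edge borders two faces, so 4F = 2·178, giving F = 89.
χ = V − E + F = 87 − 178 + 89 = -2.
For a closed orientable surface χ = 2 − 2g, so g = (2 − (-2))/2 = 2.

2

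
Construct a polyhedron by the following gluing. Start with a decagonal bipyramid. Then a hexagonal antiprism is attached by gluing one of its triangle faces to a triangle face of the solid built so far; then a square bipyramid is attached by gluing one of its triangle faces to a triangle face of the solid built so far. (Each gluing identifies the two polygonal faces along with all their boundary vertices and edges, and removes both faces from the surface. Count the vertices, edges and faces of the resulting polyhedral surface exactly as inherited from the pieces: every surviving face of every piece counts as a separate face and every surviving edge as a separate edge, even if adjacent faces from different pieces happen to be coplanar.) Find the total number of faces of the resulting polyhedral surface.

38

A decagonal bipyramid: V=12, E=30, F=20.
Attach a hexagonal antiprism (V=12, E=24, F=14) along a 3-gon: merge 3 vertices and 3 edges, delete both glued faces → V=21, E=51, F=32.
Attach a square bipyramid (V=6, E=12, F=8) along a 3-gon: merge 3 vertices and 3 edges, delete both glued faces → V=24, E=60, F=38.
Check: V − E + F = 24 − 60 + 38 = 2.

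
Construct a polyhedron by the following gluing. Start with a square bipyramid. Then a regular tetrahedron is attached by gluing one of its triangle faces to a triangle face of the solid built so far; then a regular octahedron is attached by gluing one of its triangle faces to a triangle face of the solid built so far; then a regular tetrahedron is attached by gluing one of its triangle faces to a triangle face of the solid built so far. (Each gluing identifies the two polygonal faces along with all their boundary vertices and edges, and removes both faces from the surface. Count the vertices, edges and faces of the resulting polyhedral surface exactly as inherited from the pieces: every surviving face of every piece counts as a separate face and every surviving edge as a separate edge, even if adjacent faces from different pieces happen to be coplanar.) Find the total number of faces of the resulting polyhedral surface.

A square bipyramid: V=6, E=12, F=8.
Attach a regular tetrahedron (V=4, E=6, F=4) along a 3-gon: merge 3 vertices and 3 edges, delete both glued faces → V=7, E=15, F=10.
Attach a regular octahedron (V=6, E=12, F=8) along a 3-gon: merge 3 vertices and 3 edges, delete both glued faces → V=10, E=24, F=16.
Attach a regular tetrahedron (V=4, E=6, F=4) along a 3-gon: merge 3 vertices and 3 edges, delete both glued faces → V=11, E=27, F=18.
Check: V − E + F = 11 − 27 + 18 = 2.

18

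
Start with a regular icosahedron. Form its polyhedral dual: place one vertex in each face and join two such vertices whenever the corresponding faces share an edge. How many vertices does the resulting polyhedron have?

20

The base solid has V = 12, E = 30, F = 20.
The dual swaps V and F and preserves E: V′ = F = 20, E′ = E = 30, F′ = V = 12.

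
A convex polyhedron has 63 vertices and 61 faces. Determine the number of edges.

122

Here V − E + F = 2.
E = V + F − (2) = 63 + 61 − (2) = 122.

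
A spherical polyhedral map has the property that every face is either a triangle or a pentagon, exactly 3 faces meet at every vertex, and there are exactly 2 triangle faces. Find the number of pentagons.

6

Let x be the number of pentagons; then F = 2 + x.
Edge–face incidences: 2E = 3·2 + 5·x = 6 + 5x.
Every vertex has degree 3, so 3V = 2E.
Euler: V − E + F = 2 ⇒ (2E)/3 − E + (2 + x) = 2.
Multiply by 6: 2·(2E) − 3·(2E) + 6·(2 + x) = 12, i.e. 12 + 6x − (6 + 5x) = 12.
Collecting terms: x + 6 = 12, so x = 6.
Then 2E = 6 + 5·6 = 36, so E = 18, V = 2E/3 = 12, F = 2 + 6 = 8.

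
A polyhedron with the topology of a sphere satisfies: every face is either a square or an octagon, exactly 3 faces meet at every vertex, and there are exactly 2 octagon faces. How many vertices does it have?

Let x be the number of squares; then F = 2 + x.
Edge–face incidences: 2E = 8·2 + 4·x = 16 + 4x.
Every vertex has degree 3, so 3V = 2E.
Euler: V − E + F = 2 ⇒ (2E)/3 − E + (2 + x) = 2.
Multiply by 6: 2·(2E) − 3·(2E) + 6·(2 + x) = 12, i.e. 12 + 6x − (16 + 4x) = 12.
Collecting terms: 2x − 4 = 12, so 2x = 16, so x = 8.
Then 2E = 16 + 4·8 = 48, so E = 24, V = 2E/3 = 16, F = 2 + 8 = 10.

16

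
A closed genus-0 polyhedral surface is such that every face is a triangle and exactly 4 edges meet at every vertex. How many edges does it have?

Each face has 3 edges and each edge borders two faces, so 2E = 3F.
Each vertex has degree 4, so 4V = 2E and hence V = 3F/4.
Euler: V − E + F = 2 ⇒ (3F/4) − (3F/2) + F = 2.
Multiply by 8: (6 − 12 + 8)F = 16, i.e. 2F = 16.
So F = 8, E = 3·8/2 = 12, V = 3·8/4 = 6.

12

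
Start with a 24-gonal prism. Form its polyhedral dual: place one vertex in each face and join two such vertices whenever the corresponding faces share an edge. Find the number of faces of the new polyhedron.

48

The base solid has V = 48, E = 72, F = 26.
The dual swaps V and F and preserves E: V′ = F = 26, E′ = E = 72, F′ = V = 48.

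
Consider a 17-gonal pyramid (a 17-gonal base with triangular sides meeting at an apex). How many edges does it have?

A pyramid on an n-gon base has one n-gon and n triangles: V = 17 + 1 = 18, E = 2·17 = 34, F = 17 + 1 = 18.

34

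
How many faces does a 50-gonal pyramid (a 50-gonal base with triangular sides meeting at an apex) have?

51

A pyramid on an n-gon base has one n-gon and n triangles: V = 50 + 1 = 51, E = 2·50 = 100, F = 50 + 1 = 51.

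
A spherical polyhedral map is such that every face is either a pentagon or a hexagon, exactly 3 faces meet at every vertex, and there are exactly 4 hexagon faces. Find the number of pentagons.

Let x be the number of pentagons; then F = 4 + x.
Edge–face incidences: 2E = 6·4 + 5·x = 24 + 5x.
Every vertex has degree 3, so 3V = 2E.
Euler: V − E + F = 2 ⇒ (2E)/3 − E + (4 + x) = 2.
Multiply by 6: 2·(2E) − 3·(2E) + 6·(4 + x) = 12, i.e. 24 + 6x − (24 + 5x) = 12.
Collecting terms: x = 12.
Then 2E = 24 + 5·12 = 84, so E = 42, V = 2E/3 = 28, F = 4 + 12 = 16.

12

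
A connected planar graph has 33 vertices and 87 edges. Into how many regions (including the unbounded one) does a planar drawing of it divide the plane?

56

Euler's formula for a connected plane graph: V − E + F = 2, so F = 2 − 33 + 87 = 56.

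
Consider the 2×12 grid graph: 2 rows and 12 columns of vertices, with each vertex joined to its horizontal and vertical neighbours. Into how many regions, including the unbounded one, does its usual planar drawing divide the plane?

The grid has V = 2·12 = 24 vertices and E = 2·11 + 12·1 = 34 edges.
F = 2 − V + E = 2 − 24 + 34 = 12.

12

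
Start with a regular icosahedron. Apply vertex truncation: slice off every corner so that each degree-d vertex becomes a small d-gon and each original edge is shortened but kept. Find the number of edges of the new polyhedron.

The base solid has V = 12, E = 30, F = 20.
Truncation replaces each original edge-end by a new vertex, so V′ = 2E = 60.
Each original edge survives, and each old vertex of degree d contributes d new edges; summing degrees gives Σd = 2E, so E′ = E + 2E = 3E = 90.
Each original face survives and each original vertex becomes one new face: F′ = F + V = 32.

90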